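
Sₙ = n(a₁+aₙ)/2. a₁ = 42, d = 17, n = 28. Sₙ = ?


aₙ = 42 + (28-1)×17 = 501
Sₙ = n(a₁+aₙ)/2 = 28×(42+501)/2
= 28×543/2 = 7602

S_28 = 7602


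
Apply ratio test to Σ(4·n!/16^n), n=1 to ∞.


aₙ = 4·n!/16^n
a_{n+1}/aₙ = (n+1)!/16^(n+1) × 16^n/n!  (constant 4 cancels)
= (n+1)/16
L = lim(n→∞) (n+1)/16 = ∞
L > 1 → series DIVERGES

Diverges (ratio test: L = ∞ > 1)


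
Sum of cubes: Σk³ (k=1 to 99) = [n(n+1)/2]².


n(n+1)/2 = 99×100/2 = 4950
Σk³ = 4950² = 24502500

Σk³ = 24502500


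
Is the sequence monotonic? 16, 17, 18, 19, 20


Differences: 1, 1, 1, 1
All differences > 0 → strictly INCREASING

Monotonically increasing


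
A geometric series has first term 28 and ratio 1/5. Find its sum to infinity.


S∞ = a₁/(1-r) = 28/(1 - 1/5)
= 28/(4/5)
= 35

S∞ = 35


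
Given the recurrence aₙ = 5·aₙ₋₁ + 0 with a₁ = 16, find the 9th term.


Computing step by step:
a_1 = 16
a_2 = 80
a_3 = 400
a_4 = 2000
a_5 = 10000
a_6 = 50000
a_7 = 250000
a_8 = 1250000
a_9 = 6250000


a_9 = 6250000


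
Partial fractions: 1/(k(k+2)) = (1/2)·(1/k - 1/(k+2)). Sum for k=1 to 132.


1/(k(k+2)) = (1/2)·(1/k - 1/(k+2)) (partial fractions)
Telescoping: Σ = (1/2)·(1 + 1/2 - 1/133 - 1/134) = 13233/17822

Sum = 13233/17822


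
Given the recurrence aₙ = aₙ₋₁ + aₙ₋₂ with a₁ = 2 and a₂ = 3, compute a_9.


Computing iteratively: 2, 3, 5, 8, 13, 21, 34, 55, 89
a_9 = 89

a_9 = 89


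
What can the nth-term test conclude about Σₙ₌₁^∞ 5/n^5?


lim(n→∞) 5/n^5 = 0
lim aₙ = 0 → nth-term test is INCONCLUSIVE
(Need other tests; this is actually a convergent p-series with p=5 > 1)

Inconclusive (lim aₙ = 0; need another test)


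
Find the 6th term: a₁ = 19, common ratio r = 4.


aₙ = a₁·r^(n-1)
= 19×4^5
= 19×1024
= 19456

a_6 = 19456


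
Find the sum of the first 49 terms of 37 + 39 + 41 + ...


aₙ = 37 + (49-1)×2 = 133
Sₙ = n(a₁+aₙ)/2 = 49×(37+133)/2
= 49×170/2 = 4165

S_49 = 4165


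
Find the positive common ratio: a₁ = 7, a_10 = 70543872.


r^(n-1) = aₙ/a₁
r^9 = 70543872/7 = 10077696
r = 10077696^(1/9)
= 6

r = 6


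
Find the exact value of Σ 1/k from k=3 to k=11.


Σₖ₌3^11 1/k = 1/3 + 1/4 + 1/5 + 1/6 + 1/7 + 1/8 + 1/9 + 1/10 + 1/11
= 42131/27720
≈ 1.5199

Sum = 42131/27720 ≈ 1.5199


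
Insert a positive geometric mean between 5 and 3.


GM = √(5×3) = √15 = 3.873

GM = 3.873


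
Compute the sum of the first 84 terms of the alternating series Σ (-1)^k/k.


S = -1 + 1/2 - 1/3 + 1/4 - 1/5 + 1/6 - 1/7 + 1/8 ± ...
= -0.6872
(Full series converges to -ln(2) ≈ -0.6931)

S_84 = -0.6872


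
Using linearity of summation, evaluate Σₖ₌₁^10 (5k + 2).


Σ(5k+2) = 5·Σk + 2·n
= 5·55 + 2·10
= 275 + 20 = 295

Σ = 295


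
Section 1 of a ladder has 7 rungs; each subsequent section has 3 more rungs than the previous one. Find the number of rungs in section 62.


aₙ = a₁ + (n-1)d
= 7 + (62-1)×3
= 7 + 183
= 190

a_62 = 190


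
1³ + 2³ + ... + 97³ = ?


n(n+1)/2 = 97×98/2 = 4753
Σk³ = 4753² = 22591009

Σk³ = 22591009


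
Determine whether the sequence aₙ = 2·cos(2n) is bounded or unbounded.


For all n, -1 ≤ cos(2n) ≤ 1, so -2 ≤ 2·cos(2n) ≤ 2
Lower bound: -2, Upper bound: 2
The sequence IS bounded

Bounded (-2 ≤ aₙ ≤ 2)


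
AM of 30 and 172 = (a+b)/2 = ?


AM = (30 + 172)/2 = 202/2 = 101

AM = 101


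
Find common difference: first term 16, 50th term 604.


d = (aₙ - a₁)/(n-1)
= (604 - 16)/(50-1)
= 588/49 = 12

d = 12


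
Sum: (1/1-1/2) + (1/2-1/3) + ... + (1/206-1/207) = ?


Telescoping: adjacent terms cancel.
= 1/1 - 1/207
= 1 - 1/207 = 206/207

Sum = 206/207


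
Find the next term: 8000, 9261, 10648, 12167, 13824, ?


Pattern: perfect cubes: n³
Terms: 8000, 9261, 10648, 12167, 13824
Next term = 15625

Next term = 15625


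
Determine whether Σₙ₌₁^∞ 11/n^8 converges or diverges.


p-series test: Σ c/n^p converges if p > 1, diverges if p ≤ 1 (constant c > 0 doesn't affect convergence).
p = 8
8 > 1 → CONVERGES

Converges (p = 8 > 1)


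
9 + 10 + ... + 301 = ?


Σₖ₌9^301 k = Σₖ₌₁^301 k − Σₖ₌₁^8 k
= 301·302/2 − 8·9/2
= 45451 − 36 = 45415

Σk = 45415


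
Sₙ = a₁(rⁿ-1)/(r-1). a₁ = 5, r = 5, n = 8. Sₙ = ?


Sₙ = 5×(5^8 - 1)/(5 - 1)
= 5×(390625 - 1)/4
= 5×390624/4
= 488280

S_8 = 488280


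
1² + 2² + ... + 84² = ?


n = 84
n(n+1)(2n+1)/6 = 84×85×169/6
= 1206660/6 = 201110

Σk² = 201110


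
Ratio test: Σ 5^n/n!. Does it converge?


aₙ = 5^n/n!
a_{n+1}/aₙ = 5^(n+1)/(n+1)! × n!/5^n
= 5/(n+1)
L = lim(n→∞) 5/(n+1) = 0
L < 1 → series CONVERGES

Converges (ratio test: L = 0 < 1)


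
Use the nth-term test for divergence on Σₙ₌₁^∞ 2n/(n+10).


lim(n→∞) 2n/(n+10) = 2/1 = 2  (divide numerator and denominator by n)
lim aₙ = 2 ≠ 0 → series DIVERGES

Diverges (lim aₙ = 2 ≠ 0)


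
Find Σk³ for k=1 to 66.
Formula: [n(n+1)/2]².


n(n+1)/2 = 66×67/2 = 2211
Σk³ = 2211² = 4888521

Σk³ = 4888521


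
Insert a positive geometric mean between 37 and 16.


GM = √(37×16) = √592 = 24.3311

GM = 24.3311


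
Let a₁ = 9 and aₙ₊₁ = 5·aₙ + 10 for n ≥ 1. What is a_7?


Computing step by step:
a_1 = 9
a_2 = 55
a_3 = 285
a_4 = 1435
a_5 = 7185
a_6 = 35935
a_7 = 179685


a_7 = 179685


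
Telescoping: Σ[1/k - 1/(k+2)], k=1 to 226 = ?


Telescoping with gap 2: two head and two tail terms survive.
= (1 + 1/2) - (1/227 + 1/228)
= 3/2 - 1/227 - 1/228 = 77179/51756

Sum = 77179/51756


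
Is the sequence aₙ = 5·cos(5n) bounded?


For all n, -1 ≤ cos(5n) ≤ 1, so -5 ≤ 5·cos(5n) ≤ 5
Lower bound: -5, Upper bound: 5
The sequence IS bounded

Bounded (-5 ≤ aₙ ≤ 5)


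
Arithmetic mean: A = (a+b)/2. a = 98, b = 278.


AM = (98 + 278)/2 = 376/2 = 188

AM = 188


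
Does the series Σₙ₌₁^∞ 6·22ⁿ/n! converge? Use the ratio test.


aₙ = 6·22^n/n!
a_{n+1}/aₙ = 22^(n+1)/(n+1)! × n!/22^n  (constant 6 cancels)
= 22/(n+1)
L = lim(n→∞) 22/(n+1) = 0
L < 1 → series CONVERGES

Converges (ratio test: L = 0 < 1)


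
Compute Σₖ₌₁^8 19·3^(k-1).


Sₙ = 19×(3^8 - 1)/(3 - 1)
= 19×(6561 - 1)/2
= 19×6560/2
= 62320

S_8 = 62320


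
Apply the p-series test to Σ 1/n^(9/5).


p-series test: Σ c/n^p converges if p > 1, diverges if p ≤ 1 (constant c > 0 doesn't affect convergence).
p = 9/5
9/5 > 1 → CONVERGES

Converges (p = 9/5 > 1)


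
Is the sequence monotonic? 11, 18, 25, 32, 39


Differences: 7, 7, 7, 7
All differences > 0 → strictly INCREASING

Monotonically increasing


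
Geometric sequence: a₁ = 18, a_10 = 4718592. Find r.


r^(n-1) = aₙ/a₁
r^9 = 4718592/18 = 262144
r = 262144^(1/9)
= 4

r = 4


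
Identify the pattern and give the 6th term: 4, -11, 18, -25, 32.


Pattern: alternating sign, magnitude arithmetic (d=7)
Terms: 4, -11, 18, -25, 32
Next term = -39

Next term = -39


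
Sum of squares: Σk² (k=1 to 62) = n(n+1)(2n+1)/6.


n = 62
n(n+1)(2n+1)/6 = 62×63×125/6
= 488250/6 = 81375

Σk² = 81375


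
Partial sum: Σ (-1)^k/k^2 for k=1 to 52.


S = -1 + 1/4 - 1/9 + 1/16 - 1/25 + 1/36 - 1/49 + 1/64 ± ...
= -0.8223
(Full series converges to -π²/12 ≈ -0.8225)

S_52 = -0.8223


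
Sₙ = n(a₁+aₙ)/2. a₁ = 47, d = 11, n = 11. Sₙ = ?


aₙ = 47 + (11-1)×11 = 157
Sₙ = n(a₁+aₙ)/2 = 11×(47+157)/2
= 11×204/2 = 1122

S_11 = 1122


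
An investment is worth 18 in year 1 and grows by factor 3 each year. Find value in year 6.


aₙ = a₁·r^(n-1)
= 18×3^5
= 18×243
= 4374

a_6 = 4374


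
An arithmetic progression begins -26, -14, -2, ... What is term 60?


aₙ = a₁ + (n-1)d
= -26 + (60-1)×12
= -26 + 708
= 682

a_60 = 682


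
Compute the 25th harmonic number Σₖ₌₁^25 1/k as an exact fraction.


H_25 = 1/1 + 1/2 + 1/3 + ... + 1/25
= 34052522467/8923714800
≈ 3.816

H_25 = 34052522467/8923714800 ≈ 3.816


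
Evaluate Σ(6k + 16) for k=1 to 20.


Σ(6k+16) = 6·Σk + 16·n
= 6·210 + 16·20
= 1260 + 320 = 1580

Σ = 1580


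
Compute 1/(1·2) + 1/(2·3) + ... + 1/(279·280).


1/(k(k+1)) = 1/k - 1/(k+1) (partial fractions)
Telescoping: Σ = 1 - 1/280 = 279/280

Sum = 279/280


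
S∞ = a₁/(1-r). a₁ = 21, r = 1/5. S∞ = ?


S∞ = a₁/(1-r) = 21/(1 - 1/5)
= 21/(4/5)
= 105/4

S∞ = 105/4


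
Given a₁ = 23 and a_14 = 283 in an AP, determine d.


d = (aₙ - a₁)/(n-1)
= (283 - 23)/(14-1)
= 260/13 = 20

d = 20


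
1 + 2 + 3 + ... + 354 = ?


n(n+1)/2 = 354×355/2 = 125670/2 = 62835

Σk = 62835


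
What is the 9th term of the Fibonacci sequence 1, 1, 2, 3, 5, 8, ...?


Fibonacci sequence: 1, 1, 2, 3, 5, 8, 13, 21, 34
F(9) = 34

F(9) = 34


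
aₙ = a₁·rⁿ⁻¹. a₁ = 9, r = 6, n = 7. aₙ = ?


aₙ = a₁·r^(n-1)
= 9×6^6
= 9×46656
= 419904

a_7 = 419904


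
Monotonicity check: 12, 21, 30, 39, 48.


Differences: 9, 9, 9, 9
All differences > 0 → strictly INCREASING

Monotonically increasing


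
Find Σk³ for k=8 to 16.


Σₖ₌8^16 k³ = [16·17/2]² − [7·8/2]²
= 18496 − 784 = 17712

Σk³ = 17712


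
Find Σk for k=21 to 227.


Σₖ₌21^227 k = Σₖ₌₁^227 k − Σₖ₌₁^20 k
= 227·228/2 − 20·21/2
= 25878 − 210 = 25668

Σk = 25668


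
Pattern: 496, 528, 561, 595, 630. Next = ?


Pattern: triangular numbers: n(n+1)/2
Terms: 496, 528, 561, 595, 630
Next term = 666

Next term = 666


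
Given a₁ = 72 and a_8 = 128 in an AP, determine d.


d = (aₙ - a₁)/(n-1)
= (128 - 72)/(8-1)
= 56/7 = 8

d = 8


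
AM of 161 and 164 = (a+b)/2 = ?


AM = (161 + 164)/2 = 325/2 = 162.5

AM = 162.5


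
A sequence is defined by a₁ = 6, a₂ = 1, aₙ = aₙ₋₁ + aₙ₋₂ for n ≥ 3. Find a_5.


Computing iteratively: 6, 1, 7, 8, 15
a_5 = 15

a_5 = 15


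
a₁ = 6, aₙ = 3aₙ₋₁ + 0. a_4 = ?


Computing step by step:
a_1 = 6
a_2 = 18
a_3 = 54
a_4 = 162


a_4 = 162


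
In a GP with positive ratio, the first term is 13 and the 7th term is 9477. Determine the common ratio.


r^(n-1) = aₙ/a₁
r^6 = 9477/13 = 729
r = 729^(1/6)
= ±3; taking r > 0 gives r = 3

r = 3


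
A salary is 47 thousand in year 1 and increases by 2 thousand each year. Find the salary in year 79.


aₙ = a₁ + (n-1)d
= 47 + (79-1)×2
= 47 + 156
= 203

a_79 = 203


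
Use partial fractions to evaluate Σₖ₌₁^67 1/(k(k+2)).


1/(k(k+2)) = (1/2)·(1/k - 1/(k+2)) (partial fractions)
Telescoping: Σ = (1/2)·(1 + 1/2 - 1/68 - 1/69) = 6901/9384

Sum = 6901/9384


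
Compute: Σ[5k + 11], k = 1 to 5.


Σ(5k+11) = 5·Σk + 11·n
= 5·15 + 11·5
= 75 + 55 = 130

Σ = 130


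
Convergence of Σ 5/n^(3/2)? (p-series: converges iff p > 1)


p-series test: Σ c/n^p converges if p > 1, diverges if p ≤ 1 (constant c > 0 doesn't affect convergence).
p = 3/2
3/2 > 1 → CONVERGES

Converges (p = 3/2 > 1)


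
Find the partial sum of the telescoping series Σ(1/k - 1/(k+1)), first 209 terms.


Telescoping: adjacent terms cancel.
= 1/1 - 1/210
= 1 - 1/210 = 209/210

Sum = 209/210


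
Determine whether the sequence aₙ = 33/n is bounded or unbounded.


a₁ = 33, a₂ = 33/2, a₃ = 33/3, ...
0 < aₙ ≤ 33 for all n ≥ 1
Lower bound: 0, Upper bound: 33
The sequence IS bounded

Bounded (0 < aₙ ≤ 33)


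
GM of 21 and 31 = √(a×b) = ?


GM = √(21×31) = √651 = 25.5147

GM = 25.5147


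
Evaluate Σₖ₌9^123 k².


Σₖ₌9^123 k² = Σₖ₌₁^123 k² − Σₖ₌₁^8 k²
= 123·124·247/6 − 8·9·17/6
= 627874 − 204 = 627670

Σk² = 627670


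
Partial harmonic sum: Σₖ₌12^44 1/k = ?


Σₖ₌12^44 1/k = 1/12 + 1/13 + 1/14 + ... + 1/44
= 12743276167649195929/9419588158802421600
≈ 1.3528

Sum = 12743276167649195929/9419588158802421600 ≈ 1.3528


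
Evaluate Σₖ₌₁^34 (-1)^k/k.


S = -1 + 1/2 - 1/3 + 1/4 - 1/5 + 1/6 - 1/7 + 1/8 ± ...
= -0.6787
(Full series converges to -ln(2) ≈ -0.6931)

S_34 = -0.6787


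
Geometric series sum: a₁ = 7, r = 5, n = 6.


Sₙ = 7×(5^6 - 1)/(5 - 1)
= 7×(15625 - 1)/4
= 7×15624/4
= 27342

S_6 = 27342


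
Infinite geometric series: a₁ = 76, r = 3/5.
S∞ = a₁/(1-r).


S∞ = a₁/(1-r) = 76/(1 - 3/5)
= 76/(2/5)
= 190

S∞ = 190


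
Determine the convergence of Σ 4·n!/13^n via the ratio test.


aₙ = 4·n!/13^n
a_{n+1}/aₙ = (n+1)!/13^(n+1) × 13^n/n!  (constant 4 cancels)
= (n+1)/13
L = lim(n→∞) (n+1)/13 = ∞
L > 1 → series DIVERGES

Diverges (ratio test: L = ∞ > 1)


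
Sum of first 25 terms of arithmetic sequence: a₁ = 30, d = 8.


aₙ = 30 + (25-1)×8 = 222
Sₙ = n(a₁+aₙ)/2 = 25×(30+222)/2
= 25×252/2 = 3150

S_25 = 3150


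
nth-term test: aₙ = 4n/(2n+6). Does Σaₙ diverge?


lim(n→∞) 4n/(2n+6) = 4/2 = 2  (divide numerator and denominator by n)
lim aₙ = 2 ≠ 0 → series DIVERGES

Diverges (lim aₙ = 2 ≠ 0)


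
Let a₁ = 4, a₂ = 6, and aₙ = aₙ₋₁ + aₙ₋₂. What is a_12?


Computing iteratively: 4, 6, 10, 16, 26, 42, 68, 110, 178, 288, 466, 754
a_12 = 754

a_12 = 754


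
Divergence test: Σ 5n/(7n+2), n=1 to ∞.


lim(n→∞) 5n/(7n+2) = 5/7 = 5/7  (divide numerator and denominator by n)
lim aₙ = 5/7 ≠ 0 → series DIVERGES

Diverges (lim aₙ = 5/7 ≠ 0)


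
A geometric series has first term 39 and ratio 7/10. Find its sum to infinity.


S∞ = a₁/(1-r) = 39/(1 - 7/10)
= 39/(3/10)
= 130

S∞ = 130


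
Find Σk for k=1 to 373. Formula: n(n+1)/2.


n(n+1)/2 = 373×374/2 = 139502/2 = 69751

Σk = 69751


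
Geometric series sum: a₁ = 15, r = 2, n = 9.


Sₙ = 15×(2^9 - 1)/(2 - 1)
= 15×(512 - 1)/1
= 15×511/1
= 7665

S_9 = 7665


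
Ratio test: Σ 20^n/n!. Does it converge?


aₙ = 20^n/n!
a_{n+1}/aₙ = 20^(n+1)/(n+1)! × n!/20^n
= 20/(n+1)
L = lim(n→∞) 20/(n+1) = 0
L < 1 → series CONVERGES

Converges (ratio test: L = 0 < 1)


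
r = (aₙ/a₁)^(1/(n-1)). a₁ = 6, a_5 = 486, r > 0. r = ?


r^(n-1) = aₙ/a₁
r^4 = 486/6 = 81
r = 81^(1/4)
= ±3; taking r > 0 gives r = 3

r = 3


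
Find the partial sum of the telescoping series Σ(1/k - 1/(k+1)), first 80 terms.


Telescoping: adjacent terms cancel.
= 1/1 - 1/81
= 1 - 1/81 = 80/81

Sum = 80/81


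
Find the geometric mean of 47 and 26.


GM = √(47×26) = √1222 = 34.9571

GM = 34.9571


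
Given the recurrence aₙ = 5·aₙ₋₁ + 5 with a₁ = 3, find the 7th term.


Computing step by step:
a_1 = 3
a_2 = 20
a_3 = 105
a_4 = 530
a_5 = 2655
a_6 = 13280
a_7 = 66405


a_7 = 66405


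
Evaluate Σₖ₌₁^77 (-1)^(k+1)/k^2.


S = 1 - 1/4 + 1/9 - 1/16 + 1/25 - 1/36 + 1/49 - 1/64 ± ...
= 0.8226
(Full series converges to +π²/12 ≈ +0.8225)

S_77 = 0.8226


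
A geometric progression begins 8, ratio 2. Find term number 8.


aₙ = a₁·r^(n-1)
= 8×2^7
= 8×128
= 1024

a_8 = 1024


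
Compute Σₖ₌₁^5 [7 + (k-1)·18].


aₙ = 7 + (5-1)×18 = 79
Sₙ = n(a₁+aₙ)/2 = 5×(7+79)/2
= 5×86/2 = 215

S_5 = 215


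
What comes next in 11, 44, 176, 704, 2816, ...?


Pattern: geometric (r=4)
Terms: 11, 44, 176, 704, 2816
Next term = 11264

Next term = 11264


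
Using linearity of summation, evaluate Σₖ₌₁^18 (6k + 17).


Σ(6k+17) = 6·Σk + 17·n
= 6·171 + 17·18
= 1026 + 306 = 1332

Σ = 1332


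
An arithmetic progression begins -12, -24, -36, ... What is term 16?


aₙ = a₁ + (n-1)d
= -12 + (16-1)×-12
= -12 - 180
= -192

a_16 = -192


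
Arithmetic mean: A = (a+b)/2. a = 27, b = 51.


AM = (27 + 51)/2 = 78/2 = 39

AM = 39


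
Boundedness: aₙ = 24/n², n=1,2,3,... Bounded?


a₁ = 24, a₂ = 24/4, a₃ = 24/9, ...
0 < aₙ ≤ 24 for all n ≥ 1
The sequence IS bounded

Bounded (0 < aₙ ≤ 24)


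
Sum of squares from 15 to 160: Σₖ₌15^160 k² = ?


Σₖ₌15^160 k² = Σₖ₌₁^160 k² − Σₖ₌₁^14 k²
= 160·161·321/6 − 14·15·29/6
= 1378160 − 1015 = 1377145

Σk² = 1377145


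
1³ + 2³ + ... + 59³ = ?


n(n+1)/2 = 59×60/2 = 1770
Σk³ = 1770² = 3132900

Σk³ = 3132900


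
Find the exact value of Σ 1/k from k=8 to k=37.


Σₖ₌8^37 1/k = 1/8 + 1/9 + 1/10 + ... + 1/37
= 111627652111399/69388720221600
≈ 1.6087

Sum = 111627652111399/69388720221600 ≈ 1.6087


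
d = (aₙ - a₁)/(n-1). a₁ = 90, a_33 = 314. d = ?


d = (aₙ - a₁)/(n-1)
= (314 - 90)/(33-1)
= 224/32 = 7

d = 7


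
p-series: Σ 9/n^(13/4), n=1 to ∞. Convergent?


p-series test: Σ c/n^p converges if p > 1, diverges if p ≤ 1 (constant c > 0 doesn't affect convergence).
p = 13/4
13/4 > 1 → CONVERGES

Converges (p = 13/4 > 1)


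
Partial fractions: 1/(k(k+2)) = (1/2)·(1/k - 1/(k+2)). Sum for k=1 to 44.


1/(k(k+2)) = (1/2)·(1/k - 1/(k+2)) (partial fractions)
Telescoping: Σ = (1/2)·(1 + 1/2 - 1/45 - 1/46) = 1507/2070

Sum = 1507/2070


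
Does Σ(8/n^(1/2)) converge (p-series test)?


p-series test: Σ c/n^p converges if p > 1, diverges if p ≤ 1 (constant c > 0 doesn't affect convergence).
p = 1/2
1/2 ≤ 1 → DIVERGES

Diverges (p = 1/2 ≤ 1)


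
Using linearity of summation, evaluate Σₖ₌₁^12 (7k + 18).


Σ(7k+18) = 7·Σk + 18·n
= 7·78 + 18·12
= 546 + 216 = 762

Σ = 762


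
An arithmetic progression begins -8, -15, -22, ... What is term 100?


aₙ = a₁ + (n-1)d
= -8 + (100-1)×-7
= -8 - 693
= -701

a_100 = -701


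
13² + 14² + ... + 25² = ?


Σₖ₌13^25 k² = Σₖ₌₁^25 k² − Σₖ₌₁^12 k²
= 25·26·51/6 − 12·13·25/6
= 5525 − 650 = 4875

Σk² = 4875


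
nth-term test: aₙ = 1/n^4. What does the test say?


lim(n→∞) 1/n^4 = 0
lim aₙ = 0 → nth-term test is INCONCLUSIVE
(Need other tests; this is actually a convergent p-series with p=4 > 1)

Inconclusive (lim aₙ = 0; need another test)


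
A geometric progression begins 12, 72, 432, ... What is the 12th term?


aₙ = a₁·r^(n-1)
= 12×6^11
= 12×362797056
= 4353564672

a_12 = 4353564672


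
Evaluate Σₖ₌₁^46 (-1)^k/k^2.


S = -1 + 1/4 - 1/9 + 1/16 - 1/25 + 1/36 - 1/49 + 1/64 ± ...
= -0.8222
(Full series converges to -π²/12 ≈ -0.8225)

S_46 = -0.8222


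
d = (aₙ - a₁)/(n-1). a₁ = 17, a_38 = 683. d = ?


d = (aₙ - a₁)/(n-1)
= (683 - 17)/(38-1)
= 666/37 = 18

d = 18


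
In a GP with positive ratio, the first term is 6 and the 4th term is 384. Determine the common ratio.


r^(n-1) = aₙ/a₁
r^3 = 384/6 = 64
r = 64^(1/3)
= 4

r = 4


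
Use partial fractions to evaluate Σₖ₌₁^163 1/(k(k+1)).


1/(k(k+1)) = 1/k - 1/(k+1) (partial fractions)
Telescoping: Σ = 1 - 1/164 = 163/164

Sum = 163/164


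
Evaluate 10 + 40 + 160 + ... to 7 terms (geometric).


Sₙ = 10×(4^7 - 1)/(4 - 1)
= 10×(16384 - 1)/3
= 10×16383/3
= 54610

S_7 = 54610


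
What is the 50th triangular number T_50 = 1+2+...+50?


n(n+1)/2 = 50×51/2 = 2550/2 = 1275

Σk = 1275


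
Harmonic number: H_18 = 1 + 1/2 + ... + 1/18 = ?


H_18 = 1/1 + 1/2 + 1/3 + ... + 1/18
= 14274301/4084080
≈ 3.4951

H_18 = 14274301/4084080 ≈ 3.4951


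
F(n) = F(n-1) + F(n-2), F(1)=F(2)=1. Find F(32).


Fibonacci sequence: 1, 1, 2, 3, 5, 8, 13, 21, 34, 55, 89, ...
F(32) = 2178309

F(32) = 2178309


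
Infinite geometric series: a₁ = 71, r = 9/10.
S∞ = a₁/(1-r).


S∞ = a₁/(1-r) = 71/(1 - 9/10)
= 71/(1/10)
= 710

S∞ = 710


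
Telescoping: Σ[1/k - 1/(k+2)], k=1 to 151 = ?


Telescoping with gap 2: two head and two tail terms survive.
= (1 + 1/2) - (1/152 + 1/153)
= 3/2 - 1/152 - 1/153 = 34579/23256

Sum = 34579/23256


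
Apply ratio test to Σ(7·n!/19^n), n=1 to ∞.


aₙ = 7·n!/19^n
a_{n+1}/aₙ = (n+1)!/19^(n+1) × 19^n/n!  (constant 7 cancels)
= (n+1)/19
L = lim(n→∞) (n+1)/19 = ∞
L > 1 → series DIVERGES

Diverges (ratio test: L = ∞ > 1)


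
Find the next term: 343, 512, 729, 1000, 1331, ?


Pattern: perfect cubes: n³
Terms: 343, 512, 729, 1000, 1331
Next term = 1728

Next term = 1728


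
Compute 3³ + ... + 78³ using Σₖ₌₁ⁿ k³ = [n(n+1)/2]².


Σₖ₌3^78 k³ = [78·79/2]² − [2·3/2]²
= 9492561 − 9 = 9492552

Σk³ = 9492552


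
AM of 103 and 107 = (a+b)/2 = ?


AM = (103 + 107)/2 = 210/2 = 105

AM = 105


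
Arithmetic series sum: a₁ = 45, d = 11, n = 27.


aₙ = 45 + (27-1)×11 = 331
Sₙ = n(a₁+aₙ)/2 = 27×(45+331)/2
= 27×376/2 = 5076

S_27 = 5076


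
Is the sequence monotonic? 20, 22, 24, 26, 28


Differences: 2, 2, 2, 2
All differences > 0 → strictly INCREASING

Monotonically increasing


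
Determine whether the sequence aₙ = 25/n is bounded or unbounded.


a₁ = 25, a₂ = 25/2, a₃ = 25/3, ...
0 < aₙ ≤ 25 for all n ≥ 1
Lower bound: 0, Upper bound: 25
The sequence IS bounded

Bounded (0 < aₙ ≤ 25)


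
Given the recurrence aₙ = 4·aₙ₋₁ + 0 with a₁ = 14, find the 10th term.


Computing step by step:
a_1 = 14
a_2 = 56
a_3 = 224
a_4 = 896
a_5 = 3584
a_6 = 14336
a_7 = 57344
a_8 = 229376
a_9 = 917504
a_10 = 3670016


a_10 = 3670016


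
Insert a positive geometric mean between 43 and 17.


GM = √(43×17) = √731 = 27.037

GM = 27.037


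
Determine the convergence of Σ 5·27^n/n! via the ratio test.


aₙ = 5·27^n/n!
a_{n+1}/aₙ = 27^(n+1)/(n+1)! × n!/27^n  (constant 5 cancels)
= 27/(n+1)
L = lim(n→∞) 27/(n+1) = 0
L < 1 → series CONVERGES

Converges (ratio test: L = 0 < 1)


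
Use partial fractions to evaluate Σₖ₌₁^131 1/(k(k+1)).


1/(k(k+1)) = 1/k - 1/(k+1) (partial fractions)
Telescoping: Σ = 1 - 1/132 = 131/132

Sum = 131/132


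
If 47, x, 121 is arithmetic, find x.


AM = (47 + 121)/2 = 168/2 = 84

AM = 84


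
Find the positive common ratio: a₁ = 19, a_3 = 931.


r^(n-1) = aₙ/a₁
r^2 = 931/19 = 49
r = 49^(1/2)
= ±7; taking r > 0 gives r = 7

r = 7


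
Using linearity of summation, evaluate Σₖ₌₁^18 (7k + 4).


Σ(7k+4) = 7·Σk + 4·n
= 7·171 + 4·18
= 1197 + 72 = 1269

Σ = 1269


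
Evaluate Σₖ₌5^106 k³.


Σₖ₌5^106 k³ = [106·107/2]² − [4·5/2]²
= 32160241 − 100 = 32160141

Σk³ = 32160141


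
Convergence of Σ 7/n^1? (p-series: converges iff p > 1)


p-series test: Σ c/n^p converges if p > 1, diverges if p ≤ 1 (constant c > 0 doesn't affect convergence).
p = 1
1 ≤ 1 → DIVERGES

Diverges (p = 1 ≤ 1)


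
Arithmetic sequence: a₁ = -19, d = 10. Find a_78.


aₙ = a₁ + (n-1)d
= -19 + (78-1)×10
= -19 + 770
= 751

a_78 = 751


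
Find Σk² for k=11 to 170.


Σₖ₌11^170 k² = Σₖ₌₁^170 k² − Σₖ₌₁^10 k²
= 170·171·341/6 − 10·11·21/6
= 1652145 − 385 = 1651760

Σk² = 1651760


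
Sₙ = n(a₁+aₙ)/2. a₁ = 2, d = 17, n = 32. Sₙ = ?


aₙ = 2 + (32-1)×17 = 529
Sₙ = n(a₁+aₙ)/2 = 32×(2+529)/2
= 32×531/2 = 8496

S_32 = 8496


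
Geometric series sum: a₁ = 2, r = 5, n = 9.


Sₙ = 2×(5^9 - 1)/(5 - 1)
= 2×(1953125 - 1)/4
= 2×1953124/4
= 976562

S_9 = 976562


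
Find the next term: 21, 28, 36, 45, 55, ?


Pattern: triangular numbers: n(n+1)/2
Terms: 21, 28, 36, 45, 55
Next term = 66

Next term = 66


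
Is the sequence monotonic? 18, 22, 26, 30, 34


Differences: 4, 4, 4, 4
All differences > 0 → strictly INCREASING

Monotonically increasing


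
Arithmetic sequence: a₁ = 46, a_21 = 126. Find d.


d = (aₙ - a₁)/(n-1)
= (126 - 46)/(21-1)
= 80/20 = 4

d = 4


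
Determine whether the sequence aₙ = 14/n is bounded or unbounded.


a₁ = 14, a₂ = 14/2, a₃ = 14/3, ...
0 < aₙ ≤ 14 for all n ≥ 1
Lower bound: 0, Upper bound: 14
The sequence IS bounded

Bounded (0 < aₙ ≤ 14)


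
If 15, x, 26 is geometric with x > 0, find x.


GM = √(15×26) = √390 = 19.7484

GM = 19.7484


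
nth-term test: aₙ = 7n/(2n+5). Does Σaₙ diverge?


lim(n→∞) 7n/(2n+5) = 7/2 = 7/2  (divide numerator and denominator by n)
lim aₙ = 7/2 ≠ 0 → series DIVERGES

Diverges (lim aₙ = 7/2 ≠ 0)


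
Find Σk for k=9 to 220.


Σₖ₌9^220 k = Σₖ₌₁^220 k − Σₖ₌₁^8 k
= 220·221/2 − 8·9/2
= 24310 − 36 = 24274

Σk = 24274


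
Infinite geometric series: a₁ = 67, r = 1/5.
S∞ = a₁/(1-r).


S∞ = a₁/(1-r) = 67/(1 - 1/5)
= 67/(4/5)
= 335/4

S∞ = 335/4


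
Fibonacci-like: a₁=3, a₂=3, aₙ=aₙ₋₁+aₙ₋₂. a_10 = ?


Computing iteratively: 3, 3, 6, 9, 15, 24, 39, 63, 102, 165
a_10 = 165

a_10 = 165


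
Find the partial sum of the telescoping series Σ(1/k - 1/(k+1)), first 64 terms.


Telescoping: adjacent terms cancel.
= 1/1 - 1/65
= 1 - 1/65 = 64/65

Sum = 64/65


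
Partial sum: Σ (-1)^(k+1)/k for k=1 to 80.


S = 1 - 1/2 + 1/3 - 1/4 + 1/5 - 1/6 + 1/7 - 1/8 ± ...
= 0.6869
(Full series converges to +ln(2) ≈ +0.6931)

S_80 = 0.6869


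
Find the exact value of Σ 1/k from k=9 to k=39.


Σₖ₌9^39 1/k = 1/9 + 1/10 + 1/11 + ... + 1/39
= 106559278991299/69388720221600
≈ 1.5357

Sum = 106559278991299/69388720221600 ≈ 1.5357


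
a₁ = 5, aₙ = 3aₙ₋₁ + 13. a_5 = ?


Computing step by step:
a_1 = 5
a_2 = 28
a_3 = 97
a_4 = 304
a_5 = 925


a_5 = 925


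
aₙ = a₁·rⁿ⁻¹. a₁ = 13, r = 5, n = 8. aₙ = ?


aₙ = a₁·r^(n-1)
= 13×5^7
= 13×78125
= 1015625

a_8 = 1015625


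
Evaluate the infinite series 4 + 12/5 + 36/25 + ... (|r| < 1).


S∞ = a₁/(1-r) = 4/(1 - 3/5)
= 4/(2/5)
= 10

S∞ = 10


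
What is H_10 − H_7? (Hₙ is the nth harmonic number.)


Σₖ₌8^10 1/k = 1/8 + 1/9 + 1/10
= 121/360
≈ 0.3361

Sum = 121/360 ≈ 0.3361


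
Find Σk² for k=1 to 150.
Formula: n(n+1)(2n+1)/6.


n = 150
n(n+1)(2n+1)/6 = 150×151×301/6
= 6817650/6 = 1136275

Σk² = 1136275


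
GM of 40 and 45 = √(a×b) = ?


GM = √(40×45) = √1800 = 42.4264

GM = 42.4264


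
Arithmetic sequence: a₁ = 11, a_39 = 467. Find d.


d = (aₙ - a₁)/(n-1)
= (467 - 11)/(39-1)
= 456/38 = 12

d = 12


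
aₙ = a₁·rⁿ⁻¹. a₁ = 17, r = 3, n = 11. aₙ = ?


aₙ = a₁·r^(n-1)
= 17×3^10
= 17×59049
= 1003833

a_11 = 1003833


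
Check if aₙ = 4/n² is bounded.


a₁ = 4, a₂ = 4/4, a₃ = 4/9, ...
0 < aₙ ≤ 4 for all n ≥ 1
The sequence IS bounded

Bounded (0 < aₙ ≤ 4)


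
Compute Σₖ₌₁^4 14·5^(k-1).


Sₙ = 14×(5^4 - 1)/(5 - 1)
= 14×(625 - 1)/4
= 14×624/4
= 2184

S_4 = 2184


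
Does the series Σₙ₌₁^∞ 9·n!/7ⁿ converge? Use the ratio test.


aₙ = 9·n!/7^n
a_{n+1}/aₙ = (n+1)!/7^(n+1) × 7^n/n!  (constant 9 cancels)
= (n+1)/7
L = lim(n→∞) (n+1)/7 = ∞
L > 1 → series DIVERGES

Diverges (ratio test: L = ∞ > 1)


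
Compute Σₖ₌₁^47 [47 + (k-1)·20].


aₙ = 47 + (47-1)×20 = 967
Sₙ = n(a₁+aₙ)/2 = 47×(47+967)/2
= 47×1014/2 = 23829

S_47 = 23829


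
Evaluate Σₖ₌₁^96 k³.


n(n+1)/2 = 96×97/2 = 4656
Σk³ = 4656² = 21678336

Σk³ = 21678336


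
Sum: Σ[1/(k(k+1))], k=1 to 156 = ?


1/(k(k+1)) = 1/k - 1/(k+1) (partial fractions)
Telescoping: Σ = 1 - 1/157 = 156/157

Sum = 156/157


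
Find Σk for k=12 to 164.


Σₖ₌12^164 k = Σₖ₌₁^164 k − Σₖ₌₁^11 k
= 164·165/2 − 11·12/2
= 13530 − 66 = 13464

Σk = 13464


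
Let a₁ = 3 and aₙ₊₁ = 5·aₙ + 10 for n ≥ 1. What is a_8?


Computing step by step:
a_1 = 3
a_2 = 25
a_3 = 135
a_4 = 685
a_5 = 3435
a_6 = 17185
a_7 = 85935
a_8 = 429685


a_8 = 429685


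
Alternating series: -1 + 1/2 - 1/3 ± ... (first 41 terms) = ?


S = -1 + 1/2 - 1/3 + 1/4 - 1/5 + 1/6 - 1/7 + 1/8 ± ...
= -0.7052
(Full series converges to -ln(2) ≈ -0.6931)

S_41 = -0.7052


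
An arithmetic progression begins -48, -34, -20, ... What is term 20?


aₙ = a₁ + (n-1)d
= -48 + (20-1)×14
= -48 + 266
= 218

a_20 = 218


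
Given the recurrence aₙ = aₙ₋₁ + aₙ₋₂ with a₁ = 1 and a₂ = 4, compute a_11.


Computing iteratively: 1, 4, 5, 9, 14, 23, 37, 60, 97, 157, 254
a_11 = 254

a_11 = 254


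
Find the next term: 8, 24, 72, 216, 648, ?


Pattern: geometric (r=3)
Terms: 8, 24, 72, 216, 648
Next term = 1944

Next term = 1944


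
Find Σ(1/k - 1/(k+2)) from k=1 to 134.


Telescoping with gap 2: two head and two tail terms survive.
= (1 + 1/2) - (1/135 + 1/136)
= 3/2 - 1/135 - 1/136 = 27269/18360

Sum = 27269/18360


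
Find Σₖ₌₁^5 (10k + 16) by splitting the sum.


Σ(10k+16) = 10·Σk + 16·n
= 10·15 + 16·5
= 150 + 80 = 230

Σ = 230


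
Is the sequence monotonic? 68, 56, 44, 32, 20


Differences: -12, -12, -12, -12
All differences < 0 → strictly DECREASING

Monotonically decreasing


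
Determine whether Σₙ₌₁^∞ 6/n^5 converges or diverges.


p-series test: Σ c/n^p converges if p > 1, diverges if p ≤ 1 (constant c > 0 doesn't affect convergence).
p = 5
5 > 1 → CONVERGES

Converges (p = 5 > 1)


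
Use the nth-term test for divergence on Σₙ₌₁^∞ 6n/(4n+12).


lim(n→∞) 6n/(4n+12) = 6/4 = 3/2  (divide numerator and denominator by n)
lim aₙ = 3/2 ≠ 0 → series DIVERGES

Diverges (lim aₙ = 3/2 ≠ 0)


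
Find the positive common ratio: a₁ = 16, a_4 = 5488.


r^(n-1) = aₙ/a₁
r^3 = 5488/16 = 343
r = 343^(1/3)
= 7

r = 7


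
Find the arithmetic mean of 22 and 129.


AM = (22 + 129)/2 = 151/2 = 75.5

AM = 75.5


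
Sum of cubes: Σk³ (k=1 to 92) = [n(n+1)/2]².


n(n+1)/2 = 92×93/2 = 4278
Σk³ = 4278² = 18301284

Σk³ = 18301284


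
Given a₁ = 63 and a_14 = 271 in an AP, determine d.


d = (aₙ - a₁)/(n-1)
= (271 - 63)/(14-1)
= 208/13 = 16

d = 16


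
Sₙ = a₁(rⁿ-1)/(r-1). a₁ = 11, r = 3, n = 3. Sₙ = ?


Sₙ = 11×(3^3 - 1)/(3 - 1)
= 11×(27 - 1)/2
= 11×26/2
= 143

S_3 = 143


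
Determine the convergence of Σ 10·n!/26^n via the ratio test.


aₙ = 10·n!/26^n
a_{n+1}/aₙ = (n+1)!/26^(n+1) × 26^n/n!  (constant 10 cancels)
= (n+1)/26
L = lim(n→∞) (n+1)/26 = ∞
L > 1 → series DIVERGES

Diverges (ratio test: L = ∞ > 1)


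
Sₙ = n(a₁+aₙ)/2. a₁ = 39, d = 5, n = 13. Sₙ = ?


aₙ = 39 + (13-1)×5 = 99
Sₙ = n(a₁+aₙ)/2 = 13×(39+99)/2
= 13×138/2 = 897

S_13 = 897


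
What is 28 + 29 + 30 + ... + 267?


Σₖ₌28^267 k = Σₖ₌₁^267 k − Σₖ₌₁^27 k
= 267·268/2 − 27·28/2
= 35778 − 378 = 35400

Σk = 35400


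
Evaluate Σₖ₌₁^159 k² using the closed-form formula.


n = 159
n(n+1)(2n+1)/6 = 159×160×319/6
= 8115360/6 = 1352560

Σk² = 1352560


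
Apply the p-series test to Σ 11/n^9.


p-series test: Σ c/n^p converges if p > 1, diverges if p ≤ 1 (constant c > 0 doesn't affect convergence).
p = 9
9 > 1 → CONVERGES

Converges (p = 9 > 1)


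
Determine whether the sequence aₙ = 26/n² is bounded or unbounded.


a₁ = 26, a₂ = 26/4, a₃ = 26/9, ...
0 < aₙ ≤ 26 for all n ≥ 1
The sequence IS bounded

Bounded (0 < aₙ ≤ 26)


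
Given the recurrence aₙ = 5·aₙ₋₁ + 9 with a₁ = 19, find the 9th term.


Computing step by step:
a_1 = 19
a_2 = 104
a_3 = 529
a_4 = 2654
a_5 = 13279
a_6 = 66404
a_7 = 332029
a_8 = 1660154
a_9 = 8300779


a_9 = 8300779


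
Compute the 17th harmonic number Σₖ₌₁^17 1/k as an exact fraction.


H_17 = 1/1 + 1/2 + 1/3 + ... + 1/17
= 42142223/12252240
≈ 3.4396

H_17 = 42142223/12252240 ≈ 3.4396


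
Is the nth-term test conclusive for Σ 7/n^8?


lim(n→∞) 7/n^8 = 0
lim aₙ = 0 → nth-term test is INCONCLUSIVE
(Need other tests; this is actually a convergent p-series with p=8 > 1)

Inconclusive (lim aₙ = 0; need another test)


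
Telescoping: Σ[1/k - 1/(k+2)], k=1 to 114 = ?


Telescoping with gap 2: two head and two tail terms survive.
= (1 + 1/2) - (1/115 + 1/116)
= 3/2 - 1/115 - 1/116 = 19779/13340

Sum = 19779/13340


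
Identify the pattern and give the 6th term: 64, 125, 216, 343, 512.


Pattern: perfect cubes: n³
Terms: 64, 125, 216, 343, 512
Next term = 729

Next term = 729


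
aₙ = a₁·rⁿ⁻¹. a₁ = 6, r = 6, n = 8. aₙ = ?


aₙ = a₁·r^(n-1)
= 6×6^7
= 6×279936
= 1679616

a_8 = 1679616


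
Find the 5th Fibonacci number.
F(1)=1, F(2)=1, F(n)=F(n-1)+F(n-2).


Fibonacci sequence: 1, 1, 2, 3, 5
F(5) = 5

F(5) = 5


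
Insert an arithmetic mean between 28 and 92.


AM = (28 + 92)/2 = 120/2 = 60

AM = 60


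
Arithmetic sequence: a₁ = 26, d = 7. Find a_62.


aₙ = a₁ + (n-1)d
= 26 + (62-1)×7
= 26 + 427
= 453

a_62 = 453


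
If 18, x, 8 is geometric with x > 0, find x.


GM = √(18×8) = √144 = 12

GM = 12


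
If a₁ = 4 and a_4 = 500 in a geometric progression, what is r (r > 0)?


r^(n-1) = aₙ/a₁
r^3 = 500/4 = 125
r = 125^(1/3)
= 5

r = 5


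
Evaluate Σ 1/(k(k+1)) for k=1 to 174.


1/(k(k+1)) = 1/k - 1/(k+1) (partial fractions)
Telescoping: Σ = 1 - 1/175 = 174/175

Sum = 174/175


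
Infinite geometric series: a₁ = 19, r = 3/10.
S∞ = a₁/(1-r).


S∞ = a₁/(1-r) = 19/(1 - 3/10)
= 19/(7/10)
= 190/7

S∞ = 190/7


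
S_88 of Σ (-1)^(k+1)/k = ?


S = 1 - 1/2 + 1/3 - 1/4 + 1/5 - 1/6 + 1/7 - 1/8 ± ...
= 0.6875
(Full series converges to +ln(2) ≈ +0.6931)

S_88 = 0.6875


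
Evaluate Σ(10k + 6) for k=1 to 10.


Σ(10k+6) = 10·Σk + 6·n
= 10·55 + 6·10
= 550 + 60 = 610

Σ = 610


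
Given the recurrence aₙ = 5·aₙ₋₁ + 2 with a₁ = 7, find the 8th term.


Computing step by step:
a_1 = 7
a_2 = 37
a_3 = 187
a_4 = 937
a_5 = 4687
a_6 = 23437
a_7 = 117187
a_8 = 585937


a_8 = 585937


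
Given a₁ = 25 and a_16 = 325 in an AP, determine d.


d = (aₙ - a₁)/(n-1)
= (325 - 25)/(16-1)
= 300/15 = 20

d = 20


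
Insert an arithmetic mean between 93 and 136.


AM = (93 + 136)/2 = 229/2 = 114.5

AM = 114.5


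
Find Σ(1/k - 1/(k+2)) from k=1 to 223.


Telescoping with gap 2: two head and two tail terms survive.
= (1 + 1/2) - (1/224 + 1/225)
= 3/2 - 1/224 - 1/225 = 75151/50400

Sum = 75151/50400


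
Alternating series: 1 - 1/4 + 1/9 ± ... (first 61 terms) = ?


S = 1 - 1/4 + 1/9 - 1/16 + 1/25 - 1/36 + 1/49 - 1/64 ± ...
= 0.8226
(Full series converges to +π²/12 ≈ +0.8225)

S_61 = 0.8226


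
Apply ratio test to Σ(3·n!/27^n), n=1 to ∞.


aₙ = 3·n!/27^n
a_{n+1}/aₙ = (n+1)!/27^(n+1) × 27^n/n!  (constant 3 cancels)
= (n+1)/27
L = lim(n→∞) (n+1)/27 = ∞
L > 1 → series DIVERGES

Diverges (ratio test: L = ∞ > 1)


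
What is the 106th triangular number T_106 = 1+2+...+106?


n(n+1)/2 = 106×107/2 = 11342/2 = 5671

Σk = 5671


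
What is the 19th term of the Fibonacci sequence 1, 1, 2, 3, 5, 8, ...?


Fibonacci sequence: 1, 1, 2, 3, 5, 8, 13, 21, 34, 55, 89, ...
F(19) = 4181

F(19) = 4181


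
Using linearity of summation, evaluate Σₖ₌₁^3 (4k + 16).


Σ(4k+16) = 4·Σk + 16·n
= 4·6 + 16·3
= 24 + 48 = 72

Σ = 72


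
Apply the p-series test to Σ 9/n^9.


p-series test: Σ c/n^p converges if p > 1, diverges if p ≤ 1 (constant c > 0 doesn't affect convergence).
p = 9
9 > 1 → CONVERGES

Converges (p = 9 > 1)


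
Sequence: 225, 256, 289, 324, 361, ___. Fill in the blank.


Pattern: perfect squares: n²
Terms: 225, 256, 289, 324, 361
Next term = 400

Next term = 400


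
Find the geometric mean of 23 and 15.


GM = √(23×15) = √345 = 18.5742

GM = 18.5742


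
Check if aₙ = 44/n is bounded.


a₁ = 44, a₂ = 44/2, a₃ = 44/3, ...
0 < aₙ ≤ 44 for all n ≥ 1
Lower bound: 0, Upper bound: 44
The sequence IS bounded

Bounded (0 < aₙ ≤ 44)


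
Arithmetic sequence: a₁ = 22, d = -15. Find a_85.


aₙ = a₁ + (n-1)d
= 22 + (85-1)×-15
= 22 - 1260
= -1238

a_85 = -1238


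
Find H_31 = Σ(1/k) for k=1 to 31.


H_31 = 1/1 + 1/2 + 1/3 + ... + 1/31
= 290774257297357/72201776446800
≈ 4.0272

H_31 = 290774257297357/72201776446800 ≈ 4.0272


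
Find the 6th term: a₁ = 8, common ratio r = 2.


aₙ = a₁·r^(n-1)
= 8×2^5
= 8×32
= 256

a_6 = 256


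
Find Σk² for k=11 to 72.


Σₖ₌11^72 k² = Σₖ₌₁^72 k² − Σₖ₌₁^10 k²
= 72·73·145/6 − 10·11·21/6
= 127020 − 385 = 126635

Σk² = 126635


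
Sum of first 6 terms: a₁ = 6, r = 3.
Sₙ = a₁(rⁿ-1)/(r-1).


Sₙ = 6×(3^6 - 1)/(3 - 1)
= 6×(729 - 1)/2
= 6×728/2
= 2184

S_6 = 2184


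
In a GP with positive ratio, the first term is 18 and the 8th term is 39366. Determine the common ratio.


r^(n-1) = aₙ/a₁
r^7 = 39366/18 = 2187
r = 2187^(1/7)
= 3

r = 3


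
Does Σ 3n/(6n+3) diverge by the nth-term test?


lim(n→∞) 3n/(6n+3) = 3/6 = 1/2  (divide numerator and denominator by n)
lim aₙ = 1/2 ≠ 0 → series DIVERGES

Diverges (lim aₙ = 1/2 ≠ 0)


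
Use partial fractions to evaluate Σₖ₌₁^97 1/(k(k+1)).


1/(k(k+1)) = 1/k - 1/(k+1) (partial fractions)
Telescoping: Σ = 1 - 1/98 = 97/98

Sum = 97/98


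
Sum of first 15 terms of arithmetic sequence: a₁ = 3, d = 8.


aₙ = 3 + (15-1)×8 = 115
Sₙ = n(a₁+aₙ)/2 = 15×(3+115)/2
= 15×118/2 = 885

S_15 = 885


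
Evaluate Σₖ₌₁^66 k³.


n(n+1)/2 = 66×67/2 = 2211
Σk³ = 2211² = 4888521

Σk³ = 4888521


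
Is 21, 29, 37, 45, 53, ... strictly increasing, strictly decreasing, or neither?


Differences: 8, 8, 8, 8
All differences > 0 → strictly INCREASING

Monotonically increasing


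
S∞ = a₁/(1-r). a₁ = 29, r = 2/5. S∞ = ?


S∞ = a₁/(1-r) = 29/(1 - 2/5)
= 29/(3/5)
= 145/3

S∞ = 145/3


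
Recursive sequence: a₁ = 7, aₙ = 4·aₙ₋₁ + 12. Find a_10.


Computing step by step:
a_1 = 7
a_2 = 40
a_3 = 172
a_4 = 700
a_5 = 2812
a_6 = 11260
a_7 = 45052
a_8 = 180220
a_9 = 720892
a_10 = 2883580


a_10 = 2883580


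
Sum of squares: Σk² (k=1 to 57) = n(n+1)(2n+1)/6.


n = 57
n(n+1)(2n+1)/6 = 57×58×115/6
= 380190/6 = 63365

Σk² = 63365


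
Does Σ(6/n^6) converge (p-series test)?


p-series test: Σ c/n^p converges if p > 1, diverges if p ≤ 1 (constant c > 0 doesn't affect convergence).
p = 6
6 > 1 → CONVERGES

Converges (p = 6 > 1)


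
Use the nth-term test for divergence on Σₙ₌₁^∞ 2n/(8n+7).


lim(n→∞) 2n/(8n+7) = 2/8 = 1/4  (divide numerator and denominator by n)
lim aₙ = 1/4 ≠ 0 → series DIVERGES

Diverges (lim aₙ = 1/4 ≠ 0)


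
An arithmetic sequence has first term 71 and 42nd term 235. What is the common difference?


d = (aₙ - a₁)/(n-1)
= (235 - 71)/(42-1)
= 164/41 = 4

d = 4


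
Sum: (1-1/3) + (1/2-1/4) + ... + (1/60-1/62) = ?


Telescoping with gap 2: two head and two tail terms survive.
= (1 + 1/2) - (1/61 + 1/62)
= 3/2 - 1/61 - 1/62 = 2775/1891

Sum = 2775/1891


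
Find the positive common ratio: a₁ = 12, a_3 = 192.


r^(n-1) = aₙ/a₁
r^2 = 192/12 = 16
r = 16^(1/2)
= ±4; taking r > 0 gives r = 4

r = 4


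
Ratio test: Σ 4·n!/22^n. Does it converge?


aₙ = 4·n!/22^n
a_{n+1}/aₙ = (n+1)!/22^(n+1) × 22^n/n!  (constant 4 cancels)
= (n+1)/22
L = lim(n→∞) (n+1)/22 = ∞
L > 1 → series DIVERGES

Diverges (ratio test: L = ∞ > 1)


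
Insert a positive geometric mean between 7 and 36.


GM = √(7×36) = √252 = 15.8745

GM = 15.8745
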